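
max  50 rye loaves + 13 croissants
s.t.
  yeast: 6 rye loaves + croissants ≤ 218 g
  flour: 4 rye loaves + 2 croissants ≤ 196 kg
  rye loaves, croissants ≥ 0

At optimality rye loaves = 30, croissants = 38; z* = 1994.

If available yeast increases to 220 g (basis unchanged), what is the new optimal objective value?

2006

Check each constraint at x*: yeast 218/218 (tight); flour 196/196 (tight).
The binding rows give the dual system: 6·y_yeast + 4·y_flour = 50 and 1·y_yeast + 2·y_flour = 13.
This yields shadow prices y_yeast = 6, y_flour = 3.5.
Δz = y_yeast·Δb = 6 × (2) = 12, so new z* = 1994 + 12 = 2006.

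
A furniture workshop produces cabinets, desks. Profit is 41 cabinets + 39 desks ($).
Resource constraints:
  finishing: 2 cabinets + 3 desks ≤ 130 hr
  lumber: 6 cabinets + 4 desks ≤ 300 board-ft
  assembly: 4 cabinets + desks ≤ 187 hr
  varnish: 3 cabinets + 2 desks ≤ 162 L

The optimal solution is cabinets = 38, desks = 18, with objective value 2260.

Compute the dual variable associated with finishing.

7

Check each constraint at x*: finishing 130/130 (tight); lumber 300/300 (tight); assembly 170/187 (slack 17); varnish 150/162 (slack 12).
Since assembly, varnish are not tight, their duals are 0.
The binding rows give the dual system: 2·y_finishing + 6·y_lumber = 41 and 3·y_finishing + 4·y_lumber = 39.
→ y_finishing = 7 and y_lumber = 4.5.
Shadow price of finishing = 7.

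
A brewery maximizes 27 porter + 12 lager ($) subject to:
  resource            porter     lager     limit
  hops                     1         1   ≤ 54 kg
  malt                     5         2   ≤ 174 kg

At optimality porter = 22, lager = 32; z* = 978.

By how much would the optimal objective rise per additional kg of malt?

5

Both hops and malt are binding at x*.
Dual feasibility on the basic columns requires 1·y_hops + 5·y_malt = 27, 1·y_hops + 2·y_malt = 12.
This yields shadow prices y_hops = 2, y_malt = 5.
Shadow price of malt = 5.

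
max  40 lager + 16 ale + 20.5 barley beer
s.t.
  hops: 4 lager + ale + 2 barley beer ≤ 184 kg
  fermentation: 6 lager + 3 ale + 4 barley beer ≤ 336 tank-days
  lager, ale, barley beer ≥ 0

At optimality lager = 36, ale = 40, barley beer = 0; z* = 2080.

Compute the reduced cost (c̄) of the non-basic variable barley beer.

-3.5

Both hops and fermentation are binding at x*.
The binding rows give the dual system: 4·y_hops + 6·y_fermentation = 40 and 1·y_hops + 3·y_fermentation = 16.
Solving: y_hops = 4, y_fermentation = 4.
Reduced cost of barley beer: c₃ − yᵀa₃ = 20.5 − (4·2 + 4·4) = 20.5 − 24 = -3.5.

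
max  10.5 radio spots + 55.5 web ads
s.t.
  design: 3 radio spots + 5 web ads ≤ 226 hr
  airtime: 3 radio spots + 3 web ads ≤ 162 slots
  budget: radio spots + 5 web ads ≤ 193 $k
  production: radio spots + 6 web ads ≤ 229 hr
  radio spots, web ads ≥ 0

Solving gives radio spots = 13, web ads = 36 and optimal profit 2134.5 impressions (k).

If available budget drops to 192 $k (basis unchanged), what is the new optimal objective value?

2127

Binding: budget and production. Non-binding: design (7 unused), airtime (15 unused).
By complementary slackness, y = 0 for the non-binding constraints.
Dual feasibility on the basic columns requires 1·y_budget + 1·y_production = 10.5, 5·y_budget + 6·y_production = 55.5.
→ y_budget = 7.5 and y_production = 3.
Δz = y_budget·Δb = 7.5 × (-1) = -7.5, so new z* = 2134.5 − 7.5 = 2127.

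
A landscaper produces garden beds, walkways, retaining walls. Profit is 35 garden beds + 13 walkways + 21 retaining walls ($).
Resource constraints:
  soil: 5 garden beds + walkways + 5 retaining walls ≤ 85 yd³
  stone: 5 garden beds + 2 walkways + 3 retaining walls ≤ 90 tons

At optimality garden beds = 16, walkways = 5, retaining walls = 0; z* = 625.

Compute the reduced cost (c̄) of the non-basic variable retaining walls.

-2

Check each constraint at x*: soil 85/85 (tight); stone 90/90 (tight).
From A_Bᵀ y = c: 5·y_soil + 5·y_stone = 35; 1·y_soil + 2·y_stone = 13.
This yields shadow prices y_soil = 1, y_stone = 6.
Reduced cost of retaining walls: c₃ − yᵀa₃ = 21 − (1·5 + 6·3) = 21 − 23 = -2.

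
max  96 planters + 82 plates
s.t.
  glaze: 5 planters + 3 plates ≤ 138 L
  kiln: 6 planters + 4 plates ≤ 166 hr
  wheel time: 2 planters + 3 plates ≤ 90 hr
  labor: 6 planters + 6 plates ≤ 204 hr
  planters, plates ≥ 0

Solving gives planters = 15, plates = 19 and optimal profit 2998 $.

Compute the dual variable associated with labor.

Check each constraint at x*: glaze 132/138 (slack 6); kiln 166/166 (tight); wheel time 87/90 (slack 3); labor 204/204 (tight).
Since glaze, wheel time are not tight, their duals are 0.
Dual feasibility on the basic columns requires 6·y_kiln + 6·y_labor = 96, 4·y_kiln + 6·y_labor = 82.
→ y_kiln = 7 and y_labor = 9.
Shadow price of labor = 9.

9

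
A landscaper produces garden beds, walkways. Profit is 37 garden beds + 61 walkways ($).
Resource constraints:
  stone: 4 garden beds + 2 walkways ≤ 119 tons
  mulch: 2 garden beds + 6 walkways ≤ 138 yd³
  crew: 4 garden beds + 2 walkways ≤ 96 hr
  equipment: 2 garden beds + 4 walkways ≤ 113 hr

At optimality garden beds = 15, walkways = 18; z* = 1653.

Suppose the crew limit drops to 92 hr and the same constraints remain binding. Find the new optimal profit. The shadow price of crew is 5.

Δb = -4, so new z* = 1653 + (5)·(-4) = 1653 − 20 = 1633.

1633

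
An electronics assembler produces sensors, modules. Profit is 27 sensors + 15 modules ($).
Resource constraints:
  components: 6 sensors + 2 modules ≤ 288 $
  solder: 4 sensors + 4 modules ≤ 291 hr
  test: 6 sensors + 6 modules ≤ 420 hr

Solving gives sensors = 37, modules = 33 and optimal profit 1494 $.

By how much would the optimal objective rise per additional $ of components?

At the optimum: components uses 288 of 288 (binding); solder uses 280 of 291 (slack = 11); test uses 420 of 420 (binding).
By complementary slackness, y = 0 for the non-binding constraint.
Dual feasibility on the basic columns requires 6·y_components + 6·y_test = 27, 2·y_components + 6·y_test = 15.
→ y_components = 3 and y_test = 1.5.
Shadow price of components = 3.

3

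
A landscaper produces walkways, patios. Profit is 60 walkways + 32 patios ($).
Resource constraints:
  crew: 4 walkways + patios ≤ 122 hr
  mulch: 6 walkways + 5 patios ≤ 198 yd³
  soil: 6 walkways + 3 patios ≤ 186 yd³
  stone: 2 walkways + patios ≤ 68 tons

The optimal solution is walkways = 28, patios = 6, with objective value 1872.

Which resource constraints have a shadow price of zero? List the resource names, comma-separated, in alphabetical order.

crew, stone

crew: 118/122 (slack 4)
mulch: 198/198 (binding)
soil: 186/186 (binding)
stone: 62/68 (slack 6)
By complementary slackness, a constraint with positive slack has shadow price 0 → crew, stone.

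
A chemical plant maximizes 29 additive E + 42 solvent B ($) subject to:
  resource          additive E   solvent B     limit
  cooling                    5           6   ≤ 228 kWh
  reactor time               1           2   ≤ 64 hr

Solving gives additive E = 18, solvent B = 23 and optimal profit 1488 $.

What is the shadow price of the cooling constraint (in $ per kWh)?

Check each constraint at x*: cooling 228/228 (tight); reactor time 64/64 (tight).
From A_Bᵀ y = c: 5·y_cooling + 1·y_reactor time = 29; 6·y_cooling + 2·y_reactor time = 42.
Solving: y_cooling = 4, y_reactor time = 9.
Shadow price of cooling = 4.

4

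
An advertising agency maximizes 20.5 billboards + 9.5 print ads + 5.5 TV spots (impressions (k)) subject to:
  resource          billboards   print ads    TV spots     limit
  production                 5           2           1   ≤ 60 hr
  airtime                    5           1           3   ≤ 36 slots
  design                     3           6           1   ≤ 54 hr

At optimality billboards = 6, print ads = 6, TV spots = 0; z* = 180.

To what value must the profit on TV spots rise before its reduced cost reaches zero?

Binding: airtime and design. Non-binding: production (18 unused).
Slack constraints have shadow price 0 (complementary slackness).
The binding rows give the dual system: 5·y_airtime + 3·y_design = 20.5 and 1·y_airtime + 6·y_design = 9.5.
Solving: y_airtime = 3.5, y_design = 1.
TV spots enters the basis when its profit ≥ yᵀa₃ = 3.5·3 + 1·1 = 11.5.

11.5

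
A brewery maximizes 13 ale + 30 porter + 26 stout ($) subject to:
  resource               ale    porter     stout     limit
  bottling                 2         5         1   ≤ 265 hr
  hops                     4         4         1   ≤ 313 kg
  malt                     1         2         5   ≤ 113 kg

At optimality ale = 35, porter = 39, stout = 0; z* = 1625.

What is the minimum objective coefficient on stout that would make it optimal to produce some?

29

Binding: bottling and malt. Non-binding: hops (17 unused).
Since hops is not tight, its dual is 0.
The binding rows give the dual system: 2·y_bottling + 1·y_malt = 13 and 5·y_bottling + 2·y_malt = 30.
Solving: y_bottling = 4, y_malt = 5.
stout enters the basis when its profit ≥ yᵀa₃ = 4·1 + 5·5 = 29.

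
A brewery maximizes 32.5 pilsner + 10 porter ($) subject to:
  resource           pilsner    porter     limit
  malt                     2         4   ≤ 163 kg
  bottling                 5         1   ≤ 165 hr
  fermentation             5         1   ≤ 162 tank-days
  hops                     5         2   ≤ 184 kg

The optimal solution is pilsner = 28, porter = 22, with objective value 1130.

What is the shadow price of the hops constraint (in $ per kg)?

3.5

Check each constraint at x*: malt 144/163 (slack 19); bottling 162/165 (slack 3); fermentation 162/162 (tight); hops 184/184 (tight).
Since malt, bottling are not tight, their duals are 0.
The binding rows give the dual system: 5·y_fermentation + 5·y_hops = 32.5 and 1·y_fermentation + 2·y_hops = 10.
This yields shadow prices y_fermentation = 3, y_hops = 3.5.
Shadow price of hops = 3.5.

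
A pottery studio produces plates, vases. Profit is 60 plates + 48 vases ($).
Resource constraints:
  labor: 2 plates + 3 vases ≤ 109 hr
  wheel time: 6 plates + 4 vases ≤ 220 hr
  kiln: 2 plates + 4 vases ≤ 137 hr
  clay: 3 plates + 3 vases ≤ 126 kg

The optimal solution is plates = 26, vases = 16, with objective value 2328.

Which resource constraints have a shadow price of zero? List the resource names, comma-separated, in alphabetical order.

kiln, labor

labor: 100/109 (slack 9)
wheel time: 220/220 (binding)
kiln: 116/137 (slack 21)
clay: 126/126 (binding)
By complementary slackness, a constraint with positive slack has shadow price 0 → kiln, labor.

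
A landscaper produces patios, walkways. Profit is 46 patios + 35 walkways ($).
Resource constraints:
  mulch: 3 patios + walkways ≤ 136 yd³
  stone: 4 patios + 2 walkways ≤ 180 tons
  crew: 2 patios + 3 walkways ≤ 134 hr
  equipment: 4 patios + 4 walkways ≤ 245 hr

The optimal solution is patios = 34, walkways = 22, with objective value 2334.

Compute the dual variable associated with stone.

Check each constraint at x*: mulch 124/136 (slack 12); stone 180/180 (tight); crew 134/134 (tight); equipment 224/245 (slack 21).
Since mulch, equipment are not tight, their duals are 0.
The binding rows give the dual system: 4·y_stone + 2·y_crew = 46 and 2·y_stone + 3·y_crew = 35.
→ y_stone = 8.5 and y_crew = 6.
Shadow price of stone = 8.5.

8.5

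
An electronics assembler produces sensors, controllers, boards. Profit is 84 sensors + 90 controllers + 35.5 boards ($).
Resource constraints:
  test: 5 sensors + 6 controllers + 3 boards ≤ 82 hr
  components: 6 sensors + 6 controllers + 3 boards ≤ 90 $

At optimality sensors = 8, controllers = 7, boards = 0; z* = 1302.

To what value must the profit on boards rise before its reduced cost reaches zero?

45

At the optimum: test uses 82 of 82 (binding); components uses 90 of 90 (binding).
From A_Bᵀ y = c: 5·y_test + 6·y_components = 84; 6·y_test + 6·y_components = 90.
→ y_test = 6 and y_components = 9.
boards enters the basis when its profit ≥ yᵀa₃ = 6·3 + 9·3 = 45.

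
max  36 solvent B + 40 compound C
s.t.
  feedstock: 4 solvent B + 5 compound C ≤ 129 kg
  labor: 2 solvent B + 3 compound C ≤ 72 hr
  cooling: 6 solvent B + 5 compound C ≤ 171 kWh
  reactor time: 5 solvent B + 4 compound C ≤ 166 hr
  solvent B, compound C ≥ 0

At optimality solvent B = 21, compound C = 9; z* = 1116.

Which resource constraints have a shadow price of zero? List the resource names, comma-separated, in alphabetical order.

labor, reactor time

feedstock: 129/129 (binding)
labor: 69/72 (slack 3)
cooling: 171/171 (binding)
reactor time: 141/166 (slack 25)
By complementary slackness, a constraint with positive slack has shadow price 0 → labor, reactor time.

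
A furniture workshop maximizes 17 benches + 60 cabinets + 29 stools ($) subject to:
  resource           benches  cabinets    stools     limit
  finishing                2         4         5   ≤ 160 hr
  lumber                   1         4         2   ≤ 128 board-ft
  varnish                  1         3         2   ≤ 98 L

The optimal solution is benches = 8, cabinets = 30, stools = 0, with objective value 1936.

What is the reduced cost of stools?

-5

Binding: lumber and varnish. Non-binding: finishing (24 unused).
By complementary slackness, y = 0 for the non-binding constraint.
The binding rows give the dual system: 1·y_lumber + 1·y_varnish = 17 and 4·y_lumber + 3·y_varnish = 60.
Solving: y_lumber = 9, y_varnish = 8.
Reduced cost of stools: c₃ − yᵀa₃ = 29 − (9·2 + 8·2) = 29 − 34 = -5.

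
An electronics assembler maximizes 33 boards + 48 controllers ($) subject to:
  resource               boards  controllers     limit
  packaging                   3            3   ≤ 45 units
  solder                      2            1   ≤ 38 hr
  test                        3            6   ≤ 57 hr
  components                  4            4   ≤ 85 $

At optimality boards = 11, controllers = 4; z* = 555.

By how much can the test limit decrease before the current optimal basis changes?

Binding constraints: packaging, test. The basis is B = [[3,3],[3,6]] with det 9.
Per unit decrease in test, x* moves by d = (0.3333, -0.3333).
The basis stays optimal until controllers reaches 0; allowable decrease = 12 hr.

12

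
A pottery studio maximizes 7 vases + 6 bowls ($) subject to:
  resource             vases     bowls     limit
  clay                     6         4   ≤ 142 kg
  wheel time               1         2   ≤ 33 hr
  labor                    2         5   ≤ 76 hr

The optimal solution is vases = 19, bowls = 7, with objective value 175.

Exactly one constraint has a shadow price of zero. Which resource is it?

labor

clay: 142/142 (binding)
wheel time: 33/33 (binding)
labor: 73/76 (slack 3)
By complementary slackness, a constraint with positive slack has shadow price 0 → labor.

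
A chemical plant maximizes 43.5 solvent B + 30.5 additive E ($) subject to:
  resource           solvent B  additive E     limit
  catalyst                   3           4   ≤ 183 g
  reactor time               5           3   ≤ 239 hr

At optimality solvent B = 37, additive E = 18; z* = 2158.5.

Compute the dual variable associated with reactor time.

7.5

Check each constraint at x*: catalyst 183/183 (tight); reactor time 239/239 (tight).
The binding rows give the dual system: 3·y_catalyst + 5·y_reactor time = 43.5 and 4·y_catalyst + 3·y_reactor time = 30.5.
Solving: y_catalyst = 2, y_reactor time = 7.5.
Shadow price of reactor time = 7.5.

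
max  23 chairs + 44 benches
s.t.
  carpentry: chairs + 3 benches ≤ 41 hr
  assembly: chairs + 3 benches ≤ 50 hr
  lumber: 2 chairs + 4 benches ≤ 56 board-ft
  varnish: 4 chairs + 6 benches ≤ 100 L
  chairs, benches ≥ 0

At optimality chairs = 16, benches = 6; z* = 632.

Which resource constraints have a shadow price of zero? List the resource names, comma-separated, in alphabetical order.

carpentry: 34/41 (slack 7)
assembly: 34/50 (slack 16)
lumber: 56/56 (binding)
varnish: 100/100 (binding)
By complementary slackness, a constraint with positive slack has shadow price 0 → assembly, carpentry.

assembly, carpentry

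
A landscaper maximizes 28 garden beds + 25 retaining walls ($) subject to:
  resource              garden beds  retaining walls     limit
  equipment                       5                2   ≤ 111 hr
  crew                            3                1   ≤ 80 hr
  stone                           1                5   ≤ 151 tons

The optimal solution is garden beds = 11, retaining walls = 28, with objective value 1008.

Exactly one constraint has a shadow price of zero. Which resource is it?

equipment: 111/111 (binding)
crew: 61/80 (slack 19)
stone: 151/151 (binding)
By complementary slackness, a constraint with positive slack has shadow price 0 → crew.

crew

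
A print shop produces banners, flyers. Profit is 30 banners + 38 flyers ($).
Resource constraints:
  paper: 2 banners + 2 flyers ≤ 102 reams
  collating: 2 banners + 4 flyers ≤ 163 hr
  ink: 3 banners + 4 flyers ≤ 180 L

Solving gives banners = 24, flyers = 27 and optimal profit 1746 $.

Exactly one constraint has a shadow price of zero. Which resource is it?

paper: 102/102 (binding)
collating: 156/163 (slack 7)
ink: 180/180 (binding)
By complementary slackness, a constraint with positive slack has shadow price 0 → collating.

collating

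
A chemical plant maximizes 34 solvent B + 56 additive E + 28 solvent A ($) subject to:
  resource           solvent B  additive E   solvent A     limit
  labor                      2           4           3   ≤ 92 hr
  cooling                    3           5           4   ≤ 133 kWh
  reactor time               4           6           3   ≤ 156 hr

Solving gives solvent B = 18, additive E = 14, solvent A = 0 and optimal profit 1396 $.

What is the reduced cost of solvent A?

Check each constraint at x*: labor 92/92 (tight); cooling 124/133 (slack 9); reactor time 156/156 (tight).
Since cooling is not tight, its dual is 0.
The binding rows give the dual system: 2·y_labor + 4·y_reactor time = 34 and 4·y_labor + 6·y_reactor time = 56.
→ y_labor = 5 and y_reactor time = 6.
Reduced cost of solvent A: c₃ − yᵀa₃ = 28 − (5·3 + 6·3) = 28 − 33 = -5.

-5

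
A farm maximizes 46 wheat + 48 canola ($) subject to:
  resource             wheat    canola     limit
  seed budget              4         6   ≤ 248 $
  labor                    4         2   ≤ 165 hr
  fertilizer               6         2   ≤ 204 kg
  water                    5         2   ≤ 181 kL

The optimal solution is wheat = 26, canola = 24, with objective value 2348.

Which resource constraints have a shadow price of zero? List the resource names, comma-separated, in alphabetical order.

seed budget: 248/248 (binding)
labor: 152/165 (slack 13)
fertilizer: 204/204 (binding)
water: 178/181 (slack 3)
By complementary slackness, a constraint with positive slack has shadow price 0 → labor, water.

labor, water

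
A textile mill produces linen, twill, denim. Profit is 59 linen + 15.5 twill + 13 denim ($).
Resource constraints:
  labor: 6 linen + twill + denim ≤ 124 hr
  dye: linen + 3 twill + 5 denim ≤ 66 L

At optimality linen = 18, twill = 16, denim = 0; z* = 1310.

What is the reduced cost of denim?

At the optimum: labor uses 124 of 124 (binding); dye uses 66 of 66 (binding).
The binding rows give the dual system: 6·y_labor + 1·y_dye = 59 and 1·y_labor + 3·y_dye = 15.5.
Solving: y_labor = 9.5, y_dye = 2.
Reduced cost of denim: c₃ − yᵀa₃ = 13 − (9.5·1 + 2·5) = 13 − 19.5 = -6.5.

-6.5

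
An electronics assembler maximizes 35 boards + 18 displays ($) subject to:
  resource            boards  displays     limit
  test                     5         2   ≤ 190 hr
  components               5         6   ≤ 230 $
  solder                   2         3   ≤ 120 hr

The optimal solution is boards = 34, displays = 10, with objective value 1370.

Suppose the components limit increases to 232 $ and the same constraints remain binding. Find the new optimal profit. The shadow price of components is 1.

Δb = 2, so new z* = 1370 + (1)·(2) = 1370 + 2 = 1372.

1372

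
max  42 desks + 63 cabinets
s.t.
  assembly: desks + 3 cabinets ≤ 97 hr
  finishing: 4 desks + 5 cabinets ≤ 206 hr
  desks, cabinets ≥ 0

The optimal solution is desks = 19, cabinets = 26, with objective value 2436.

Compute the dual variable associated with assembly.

6

At the optimum: assembly uses 97 of 97 (binding); finishing uses 206 of 206 (binding).
From A_Bᵀ y = c: 1·y_assembly + 4·y_finishing = 42; 3·y_assembly + 5·y_finishing = 63.
This yields shadow prices y_assembly = 6, y_finishing = 9.
Shadow price of assembly = 6.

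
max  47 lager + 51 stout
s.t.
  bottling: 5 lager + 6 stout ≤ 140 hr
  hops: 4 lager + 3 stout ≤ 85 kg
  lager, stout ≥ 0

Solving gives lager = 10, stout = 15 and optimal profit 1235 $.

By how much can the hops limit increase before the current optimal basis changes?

27

Binding constraints: bottling, hops. The basis is B = [[5,6],[4,3]] with det -9.
Per unit increase in hops, x* moves by d = (0.6667, -0.5556).
The basis stays optimal until stout reaches 0; allowable increase = 27 kg.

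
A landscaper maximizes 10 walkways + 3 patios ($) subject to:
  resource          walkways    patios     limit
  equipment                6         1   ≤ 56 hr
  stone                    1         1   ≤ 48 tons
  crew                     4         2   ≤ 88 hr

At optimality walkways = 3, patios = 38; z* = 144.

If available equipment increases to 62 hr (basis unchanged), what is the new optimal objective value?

Check each constraint at x*: equipment 56/56 (tight); stone 41/48 (slack 7); crew 88/88 (tight).
Since stone is not tight, its dual is 0.
The binding rows give the dual system: 6·y_equipment + 4·y_crew = 10 and 1·y_equipment + 2·y_crew = 3.
Solving: y_equipment = 1, y_crew = 1.
Δz = y_equipment·Δb = 1 × (6) = 6, so new z* = 144 + 6 = 150.

150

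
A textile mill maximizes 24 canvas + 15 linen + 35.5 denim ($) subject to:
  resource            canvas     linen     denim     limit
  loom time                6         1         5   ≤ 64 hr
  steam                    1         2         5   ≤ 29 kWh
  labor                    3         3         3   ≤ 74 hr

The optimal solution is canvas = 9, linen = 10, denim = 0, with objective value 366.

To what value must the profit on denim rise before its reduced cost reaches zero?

45

Check each constraint at x*: loom time 64/64 (tight); steam 29/29 (tight); labor 57/74 (slack 17).
By complementary slackness, y = 0 for the non-binding constraint.
The binding rows give the dual system: 6·y_loom time + 1·y_steam = 24 and 1·y_loom time + 2·y_steam = 15.
→ y_loom time = 3 and y_steam = 6.
denim enters the basis when its profit ≥ yᵀa₃ = 3·5 + 6·5 = 45.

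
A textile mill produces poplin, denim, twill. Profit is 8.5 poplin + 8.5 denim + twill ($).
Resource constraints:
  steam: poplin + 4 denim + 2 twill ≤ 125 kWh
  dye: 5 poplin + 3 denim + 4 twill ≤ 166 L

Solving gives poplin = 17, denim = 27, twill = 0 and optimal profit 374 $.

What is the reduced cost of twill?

-7

Both steam and dye are binding at x*.
The binding rows give the dual system: 1·y_steam + 5·y_dye = 8.5 and 4·y_steam + 3·y_dye = 8.5.
This yields shadow prices y_steam = 1, y_dye = 1.5.
Reduced cost of twill: c₃ − yᵀa₃ = 1 − (1·2 + 1.5·4) = 1 − 8 = -7.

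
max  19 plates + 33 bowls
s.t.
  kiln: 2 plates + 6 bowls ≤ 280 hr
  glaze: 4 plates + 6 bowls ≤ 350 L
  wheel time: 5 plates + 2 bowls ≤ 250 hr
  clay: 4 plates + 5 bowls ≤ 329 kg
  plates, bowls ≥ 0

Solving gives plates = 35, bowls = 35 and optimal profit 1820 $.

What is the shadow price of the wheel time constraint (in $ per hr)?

0

At the optimum: kiln uses 280 of 280 (binding); glaze uses 350 of 350 (binding); wheel time uses 245 of 250 (slack = 5); clay uses 315 of 329 (slack = 14).
By complementary slackness, y = 0 for the non-binding constraints.
The binding rows give the dual system: 2·y_kiln + 4·y_glaze = 19 and 6·y_kiln + 6·y_glaze = 33.
Solving: y_kiln = 1.5, y_glaze = 4.
Shadow price of wheel time = 0.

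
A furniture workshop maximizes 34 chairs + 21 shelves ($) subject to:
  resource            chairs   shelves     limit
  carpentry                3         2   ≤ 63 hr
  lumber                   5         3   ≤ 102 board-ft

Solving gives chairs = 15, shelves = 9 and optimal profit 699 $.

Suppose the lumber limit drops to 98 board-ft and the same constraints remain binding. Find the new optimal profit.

679

At the optimum: carpentry uses 63 of 63 (binding); lumber uses 102 of 102 (binding).
From A_Bᵀ y = c: 3·y_carpentry + 5·y_lumber = 34; 2·y_carpentry + 3·y_lumber = 21.
Solving: y_carpentry = 3, y_lumber = 5.
Δz = y_lumber·Δb = 5 × (-4) = -20, so new z* = 699 − 20 = 679.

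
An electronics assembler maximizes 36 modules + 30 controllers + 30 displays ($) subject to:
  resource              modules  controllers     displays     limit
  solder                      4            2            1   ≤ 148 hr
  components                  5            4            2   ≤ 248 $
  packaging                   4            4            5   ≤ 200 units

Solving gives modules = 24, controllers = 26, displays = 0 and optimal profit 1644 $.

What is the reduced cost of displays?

-3

Binding: solder and packaging. Non-binding: components (24 unused).
Since components is not tight, its dual is 0.
The binding rows give the dual system: 4·y_solder + 4·y_packaging = 36 and 2·y_solder + 4·y_packaging = 30.
This yields shadow prices y_solder = 3, y_packaging = 6.
Reduced cost of displays: c₃ − yᵀa₃ = 30 − (3·1 + 6·5) = 30 − 33 = -3.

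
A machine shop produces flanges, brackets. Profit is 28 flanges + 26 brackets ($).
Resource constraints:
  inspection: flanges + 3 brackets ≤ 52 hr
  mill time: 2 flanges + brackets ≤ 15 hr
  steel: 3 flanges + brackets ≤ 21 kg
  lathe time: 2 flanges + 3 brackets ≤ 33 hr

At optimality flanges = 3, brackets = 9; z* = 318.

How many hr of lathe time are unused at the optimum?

0

lathe time used = 2·3 + 3·9 = 33; slack = 33 − 33 = 0.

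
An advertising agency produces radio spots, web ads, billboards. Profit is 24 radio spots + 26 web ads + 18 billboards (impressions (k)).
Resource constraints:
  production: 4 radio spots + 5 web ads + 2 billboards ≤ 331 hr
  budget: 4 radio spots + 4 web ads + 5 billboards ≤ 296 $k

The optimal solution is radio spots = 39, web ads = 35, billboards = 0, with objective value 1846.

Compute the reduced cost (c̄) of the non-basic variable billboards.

Check each constraint at x*: production 331/331 (tight); budget 296/296 (tight).
The binding rows give the dual system: 4·y_production + 4·y_budget = 24 and 5·y_production + 4·y_budget = 26.
This yields shadow prices y_production = 2, y_budget = 4.
Reduced cost of billboards: c₃ − yᵀa₃ = 18 − (2·2 + 4·5) = 18 − 24 = -6.

-6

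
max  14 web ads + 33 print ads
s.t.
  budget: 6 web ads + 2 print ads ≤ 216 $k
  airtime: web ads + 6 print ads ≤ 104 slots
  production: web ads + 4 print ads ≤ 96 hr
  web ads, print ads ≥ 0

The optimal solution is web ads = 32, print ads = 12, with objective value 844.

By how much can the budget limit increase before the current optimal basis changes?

272

Binding constraints: budget, airtime. The basis is B = [[6,2],[1,6]] with det 34.
Per unit increase in budget, x* moves by d = (0.1765, -0.0294).
The basis stays optimal until production becomes binding; allowable increase = 272 $k.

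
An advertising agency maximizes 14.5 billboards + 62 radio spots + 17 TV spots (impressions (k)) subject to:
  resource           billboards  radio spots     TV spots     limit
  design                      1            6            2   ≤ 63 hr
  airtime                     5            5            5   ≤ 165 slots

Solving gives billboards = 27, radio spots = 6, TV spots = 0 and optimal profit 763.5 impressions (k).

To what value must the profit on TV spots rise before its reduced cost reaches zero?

24

Both design and airtime are binding at x*.
The binding rows give the dual system: 1·y_design + 5·y_airtime = 14.5 and 6·y_design + 5·y_airtime = 62.
Solving: y_design = 9.5, y_airtime = 1.
TV spots enters the basis when its profit ≥ yᵀa₃ = 9.5·2 + 1·5 = 24.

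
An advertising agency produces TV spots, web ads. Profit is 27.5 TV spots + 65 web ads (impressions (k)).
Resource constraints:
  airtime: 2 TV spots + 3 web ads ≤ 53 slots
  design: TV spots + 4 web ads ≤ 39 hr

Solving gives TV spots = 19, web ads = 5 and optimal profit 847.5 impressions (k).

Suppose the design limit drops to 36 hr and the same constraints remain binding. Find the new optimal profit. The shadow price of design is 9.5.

Δb = -3, so new z* = 847.5 + (9.5)·(-3) = 847.5 − 28.5 = 819.

819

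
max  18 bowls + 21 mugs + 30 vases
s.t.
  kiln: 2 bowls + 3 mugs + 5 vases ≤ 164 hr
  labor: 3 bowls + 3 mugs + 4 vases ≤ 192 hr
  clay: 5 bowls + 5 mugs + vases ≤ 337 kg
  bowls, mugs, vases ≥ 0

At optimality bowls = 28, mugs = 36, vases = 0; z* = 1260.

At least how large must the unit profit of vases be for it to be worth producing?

31

At the optimum: kiln uses 164 of 164 (binding); labor uses 192 of 192 (binding); clay uses 320 of 337 (slack = 17).
Slack constraints have shadow price 0 (complementary slackness).
Dual feasibility on the basic columns requires 2·y_kiln + 3·y_labor = 18, 3·y_kiln + 3·y_labor = 21.
Solving: y_kiln = 3, y_labor = 4.
vases enters the basis when its profit ≥ yᵀa₃ = 3·5 + 4·4 = 31.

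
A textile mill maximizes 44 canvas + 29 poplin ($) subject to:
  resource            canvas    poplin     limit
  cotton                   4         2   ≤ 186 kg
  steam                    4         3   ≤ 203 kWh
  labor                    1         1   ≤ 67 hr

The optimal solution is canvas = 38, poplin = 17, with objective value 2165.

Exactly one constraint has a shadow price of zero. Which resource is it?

labor

cotton: 186/186 (binding)
steam: 203/203 (binding)
labor: 55/67 (slack 12)
By complementary slackness, a constraint with positive slack has shadow price 0 → labor.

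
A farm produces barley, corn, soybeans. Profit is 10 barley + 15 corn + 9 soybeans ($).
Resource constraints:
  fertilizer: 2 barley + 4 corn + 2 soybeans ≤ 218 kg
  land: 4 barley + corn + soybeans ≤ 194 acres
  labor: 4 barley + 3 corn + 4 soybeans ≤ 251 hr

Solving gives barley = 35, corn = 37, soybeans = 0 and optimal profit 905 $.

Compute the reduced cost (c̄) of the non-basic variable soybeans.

At the optimum: fertilizer uses 218 of 218 (binding); land uses 177 of 194 (slack = 17); labor uses 251 of 251 (binding).
By complementary slackness, y = 0 for the non-binding constraint.
The binding rows give the dual system: 2·y_fertilizer + 4·y_labor = 10 and 4·y_fertilizer + 3·y_labor = 15.
This yields shadow prices y_fertilizer = 3, y_labor = 1.
Reduced cost of soybeans: c₃ − yᵀa₃ = 9 − (3·2 + 1·4) = 9 − 10 = -1.

-1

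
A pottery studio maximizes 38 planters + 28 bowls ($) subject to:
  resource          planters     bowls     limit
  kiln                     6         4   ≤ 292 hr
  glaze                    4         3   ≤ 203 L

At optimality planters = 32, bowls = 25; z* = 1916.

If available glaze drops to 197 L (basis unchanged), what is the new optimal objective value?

1868

Both kiln and glaze are binding at x*.
The binding rows give the dual system: 6·y_kiln + 4·y_glaze = 38 and 4·y_kiln + 3·y_glaze = 28.
This yields shadow prices y_kiln = 1, y_glaze = 8.
Δz = y_glaze·Δb = 8 × (-6) = -48, so new z* = 1916 − 48 = 1868.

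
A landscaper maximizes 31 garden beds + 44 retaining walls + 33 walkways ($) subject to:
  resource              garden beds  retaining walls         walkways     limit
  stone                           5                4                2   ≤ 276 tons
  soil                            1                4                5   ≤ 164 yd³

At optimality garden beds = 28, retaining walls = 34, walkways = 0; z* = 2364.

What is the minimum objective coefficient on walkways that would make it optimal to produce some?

At the optimum: stone uses 276 of 276 (binding); soil uses 164 of 164 (binding).
The binding rows give the dual system: 5·y_stone + 1·y_soil = 31 and 4·y_stone + 4·y_soil = 44.
This yields shadow prices y_stone = 5, y_soil = 6.
walkways enters the basis when its profit ≥ yᵀa₃ = 5·2 + 6·5 = 40.

40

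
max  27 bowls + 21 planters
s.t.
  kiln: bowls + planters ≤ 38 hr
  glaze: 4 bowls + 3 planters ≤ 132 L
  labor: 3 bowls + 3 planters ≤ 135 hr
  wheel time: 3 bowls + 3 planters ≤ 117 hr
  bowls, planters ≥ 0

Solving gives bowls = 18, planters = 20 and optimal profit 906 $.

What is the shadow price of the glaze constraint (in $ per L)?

At the optimum: kiln uses 38 of 38 (binding); glaze uses 132 of 132 (binding); labor uses 114 of 135 (slack = 21); wheel time uses 114 of 117 (slack = 3).
By complementary slackness, y = 0 for the non-binding constraints.
The binding rows give the dual system: 1·y_kiln + 4·y_glaze = 27 and 1·y_kiln + 3·y_glaze = 21.
→ y_kiln = 3 and y_glaze = 6.
Shadow price of glaze = 6.

6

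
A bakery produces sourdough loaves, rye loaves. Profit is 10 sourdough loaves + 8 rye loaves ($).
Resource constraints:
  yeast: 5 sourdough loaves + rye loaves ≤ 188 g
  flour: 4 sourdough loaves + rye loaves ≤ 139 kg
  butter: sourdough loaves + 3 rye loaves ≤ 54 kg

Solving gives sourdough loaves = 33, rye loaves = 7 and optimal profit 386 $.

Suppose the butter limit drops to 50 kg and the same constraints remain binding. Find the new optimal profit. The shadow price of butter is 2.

Δb = -4, so new z* = 386 + (2)·(-4) = 386 − 8 = 378.

378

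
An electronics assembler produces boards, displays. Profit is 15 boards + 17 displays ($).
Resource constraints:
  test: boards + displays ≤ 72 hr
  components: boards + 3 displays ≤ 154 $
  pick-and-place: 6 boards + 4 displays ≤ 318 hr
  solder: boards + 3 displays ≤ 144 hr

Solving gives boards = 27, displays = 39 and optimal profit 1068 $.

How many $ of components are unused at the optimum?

10

components used = 1·27 + 3·39 = 144; slack = 154 − 144 = 10.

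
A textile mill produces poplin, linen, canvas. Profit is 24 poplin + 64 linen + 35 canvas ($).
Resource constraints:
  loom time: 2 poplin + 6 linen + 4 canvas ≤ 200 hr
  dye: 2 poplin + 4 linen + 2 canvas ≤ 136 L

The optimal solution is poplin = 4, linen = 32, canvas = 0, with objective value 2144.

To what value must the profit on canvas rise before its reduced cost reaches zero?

Both loom time and dye are binding at x*.
The binding rows give the dual system: 2·y_loom time + 2·y_dye = 24 and 6·y_loom time + 4·y_dye = 64.
Solving: y_loom time = 8, y_dye = 4.
canvas enters the basis when its profit ≥ yᵀa₃ = 8·4 + 4·2 = 40.

40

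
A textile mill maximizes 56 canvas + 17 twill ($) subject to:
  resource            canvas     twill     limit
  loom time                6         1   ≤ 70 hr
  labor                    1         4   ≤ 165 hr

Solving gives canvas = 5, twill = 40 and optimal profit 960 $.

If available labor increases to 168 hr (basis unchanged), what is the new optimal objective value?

966

Both loom time and labor are binding at x*.
From A_Bᵀ y = c: 6·y_loom time + 1·y_labor = 56; 1·y_loom time + 4·y_labor = 17.
→ y_loom time = 9 and y_labor = 2.
Δz = y_labor·Δb = 2 × (3) = 6, so new z* = 960 + 6 = 966.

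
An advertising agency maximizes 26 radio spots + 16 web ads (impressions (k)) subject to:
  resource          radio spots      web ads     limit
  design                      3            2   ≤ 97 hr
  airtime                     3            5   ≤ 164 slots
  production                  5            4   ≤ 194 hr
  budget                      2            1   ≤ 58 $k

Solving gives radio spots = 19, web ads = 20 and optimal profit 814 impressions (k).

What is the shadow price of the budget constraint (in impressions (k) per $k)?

Binding: design and budget. Non-binding: airtime (7 unused), production (19 unused).
Since airtime, production are not tight, their duals are 0.
Dual feasibility on the basic columns requires 3·y_design + 2·y_budget = 26, 2·y_design + 1·y_budget = 16.
Solving: y_design = 6, y_budget = 4.
Shadow price of budget = 4.

4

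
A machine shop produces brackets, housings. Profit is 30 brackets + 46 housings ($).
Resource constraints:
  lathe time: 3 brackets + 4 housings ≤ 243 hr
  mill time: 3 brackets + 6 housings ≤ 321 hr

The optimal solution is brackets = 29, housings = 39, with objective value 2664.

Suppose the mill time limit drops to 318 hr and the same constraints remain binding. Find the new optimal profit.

2655

At the optimum: lathe time uses 243 of 243 (binding); mill time uses 321 of 321 (binding).
From A_Bᵀ y = c: 3·y_lathe time + 3·y_mill time = 30; 4·y_lathe time + 6·y_mill time = 46.
→ y_lathe time = 7 and y_mill time = 3.
Δz = y_mill time·Δb = 3 × (-3) = -9, so new z* = 2664 − 9 = 2655.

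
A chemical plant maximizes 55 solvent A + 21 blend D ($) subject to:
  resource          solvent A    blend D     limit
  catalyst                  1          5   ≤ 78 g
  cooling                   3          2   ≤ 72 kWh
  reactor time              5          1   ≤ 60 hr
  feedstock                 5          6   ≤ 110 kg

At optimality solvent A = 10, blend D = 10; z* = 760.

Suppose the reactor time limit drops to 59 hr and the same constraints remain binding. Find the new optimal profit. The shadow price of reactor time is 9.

751

Δb = -1, so new z* = 760 + (9)·(-1) = 760 − 9 = 751.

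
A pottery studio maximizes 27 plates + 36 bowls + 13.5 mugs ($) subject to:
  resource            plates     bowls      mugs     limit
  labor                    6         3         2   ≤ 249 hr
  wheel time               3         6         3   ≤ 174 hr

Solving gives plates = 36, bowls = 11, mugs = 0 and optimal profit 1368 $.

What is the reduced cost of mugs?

-5.5

At the optimum: labor uses 249 of 249 (binding); wheel time uses 174 of 174 (binding).
From A_Bᵀ y = c: 6·y_labor + 3·y_wheel time = 27; 3·y_labor + 6·y_wheel time = 36.
Solving: y_labor = 2, y_wheel time = 5.
Reduced cost of mugs: c₃ − yᵀa₃ = 13.5 − (2·2 + 5·3) = 13.5 − 19 = -5.5.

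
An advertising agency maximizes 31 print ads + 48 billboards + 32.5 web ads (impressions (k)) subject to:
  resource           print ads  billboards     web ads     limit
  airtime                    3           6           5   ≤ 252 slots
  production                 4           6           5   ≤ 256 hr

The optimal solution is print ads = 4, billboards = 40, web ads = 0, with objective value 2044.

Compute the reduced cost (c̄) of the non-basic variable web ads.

-7.5

Both airtime and production are binding at x*.
From A_Bᵀ y = c: 3·y_airtime + 4·y_production = 31; 6·y_airtime + 6·y_production = 48.
This yields shadow prices y_airtime = 1, y_production = 7.
Reduced cost of web ads: c₃ − yᵀa₃ = 32.5 − (1·5 + 7·5) = 32.5 − 40 = -7.5.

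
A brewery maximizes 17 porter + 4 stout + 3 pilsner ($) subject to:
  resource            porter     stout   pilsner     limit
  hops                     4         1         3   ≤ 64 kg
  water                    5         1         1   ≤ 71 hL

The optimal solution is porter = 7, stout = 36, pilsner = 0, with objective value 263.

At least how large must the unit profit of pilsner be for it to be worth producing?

Both hops and water are binding at x*.
The binding rows give the dual system: 4·y_hops + 5·y_water = 17 and 1·y_hops + 1·y_water = 4.
→ y_hops = 3 and y_water = 1.
pilsner enters the basis when its profit ≥ yᵀa₃ = 3·3 + 1·1 = 10.

10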